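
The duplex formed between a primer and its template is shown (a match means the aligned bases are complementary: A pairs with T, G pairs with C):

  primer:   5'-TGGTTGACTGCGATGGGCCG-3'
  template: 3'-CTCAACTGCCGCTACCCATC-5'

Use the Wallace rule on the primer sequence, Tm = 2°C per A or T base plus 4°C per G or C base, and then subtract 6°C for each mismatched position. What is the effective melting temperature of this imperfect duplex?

36°C

Primer base counts: A=2, T=5, G=9, C=4 → A+T=7, G+C=13
Perfect-match Tm = 2(7) + 4(13) = 14 + 52 = 66°C
Mismatches (positions where the bases are not complementary): 5 (at positions 1, 2, 9, 18, 19)
Effective Tm = 66 − 5×6 = 66 − 30 = 36°C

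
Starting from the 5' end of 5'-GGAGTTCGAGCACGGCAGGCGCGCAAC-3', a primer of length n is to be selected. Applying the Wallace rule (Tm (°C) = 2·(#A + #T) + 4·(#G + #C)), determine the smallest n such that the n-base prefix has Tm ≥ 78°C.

n = 23

First 22 bases: GGAGTTCGAGCACGGCAGGCGC → Tm = 76°C (< 78°C)
First 23 bases: GGAGTTCGAGCACGGCAGGCGCG → Tm = 80°C (≥ 78°C)
Each additional base adds 2°C (A/T) or 4°C (G/C), so Tm is non-decreasing in n; n = 23 is the first length to reach 78°C.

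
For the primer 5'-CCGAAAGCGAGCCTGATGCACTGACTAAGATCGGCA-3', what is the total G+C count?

Base counts: C=10, G=10, A=11, T=5
Total G or C: 10 + 10 = 20

20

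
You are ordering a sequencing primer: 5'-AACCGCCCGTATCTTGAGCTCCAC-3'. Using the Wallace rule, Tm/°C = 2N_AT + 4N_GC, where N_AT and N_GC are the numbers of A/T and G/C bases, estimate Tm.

76°C

Counting bases: T=5, G=4, C=10, A=5
So N_AT = 10 and N_GC = 14.
Tm = 2×10 + 4×14 = 76°C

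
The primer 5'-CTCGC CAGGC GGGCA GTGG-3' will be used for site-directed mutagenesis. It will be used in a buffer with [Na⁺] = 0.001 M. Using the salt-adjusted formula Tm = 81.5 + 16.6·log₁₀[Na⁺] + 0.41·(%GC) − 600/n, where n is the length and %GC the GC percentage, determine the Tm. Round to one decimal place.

Length n = 19. A=2, G=9, C=6, T=2
G+C = 15, so %GC = 15/19 × 100 = 78.947%
Salt term: 16.6 × (-3) = -49.8
GC term: 0.41 × 78.947 = 32.368; length term: −600/19 = −31.579
Tm = 81.5 + (-49.8) + 32.368 − 31.579 = 32.489 → 32.5°C

32.5°C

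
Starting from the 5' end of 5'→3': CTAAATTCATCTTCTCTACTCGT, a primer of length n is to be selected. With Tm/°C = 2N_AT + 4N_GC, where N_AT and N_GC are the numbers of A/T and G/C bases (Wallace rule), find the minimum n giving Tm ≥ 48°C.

n = 19

First 18 bases: CTAAATTCATCTTCTCTA → Tm = 46°C (< 48°C)
First 19 bases: CTAAATTCATCTTCTCTAC → Tm = 50°C (≥ 48°C)
Since every base adds ≥2°C, Tm only increases with n, so the threshold is first crossed at n = 19.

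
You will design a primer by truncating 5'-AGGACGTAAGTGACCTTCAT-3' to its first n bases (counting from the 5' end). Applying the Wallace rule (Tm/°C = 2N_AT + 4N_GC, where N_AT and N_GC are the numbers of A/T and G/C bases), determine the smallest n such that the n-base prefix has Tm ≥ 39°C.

n = 14

First 13 bases: AGGACGTAAGTGA → Tm = 38°C (< 39°C)
First 14 bases: AGGACGTAAGTGAC → Tm = 42°C (≥ 39°C)
Since every base adds ≥2°C, Tm only increases with n, so the threshold is first crossed at n = 14.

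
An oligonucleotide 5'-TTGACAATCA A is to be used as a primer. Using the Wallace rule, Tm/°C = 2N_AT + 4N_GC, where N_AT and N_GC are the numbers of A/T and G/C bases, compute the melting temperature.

28°C

Base counts: T=3, C=2, G=1, A=5
A+T = 8, G+C = 3
Tm = 4·3 + 2·8 = 12 + 16 = 28°C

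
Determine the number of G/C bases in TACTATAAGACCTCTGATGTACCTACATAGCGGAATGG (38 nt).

16

T=10, A=12, G=8, C=8
G+C = 8 + 8 = 16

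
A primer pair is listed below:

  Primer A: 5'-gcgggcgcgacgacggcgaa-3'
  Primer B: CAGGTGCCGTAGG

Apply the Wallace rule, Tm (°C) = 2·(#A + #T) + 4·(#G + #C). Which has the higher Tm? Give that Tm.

Primer A: A+T=4, G+C=16 → Tm = 2(4)+4(16) = 72°C
Primer B: A+T=4, G+C=9 → Tm = 2(4)+4(9) = 44°C
72°C vs 44°C → primer A is higher.

Primer A, 72°C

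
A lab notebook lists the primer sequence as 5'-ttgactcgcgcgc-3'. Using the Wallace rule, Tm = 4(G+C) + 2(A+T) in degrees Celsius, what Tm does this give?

A=1, G=4, C=5, T=3
AT pairs contribute 4, GC pairs contribute 9.
Tm = 4·9 + 2·4 = 36 + 8 = 44°C

44°C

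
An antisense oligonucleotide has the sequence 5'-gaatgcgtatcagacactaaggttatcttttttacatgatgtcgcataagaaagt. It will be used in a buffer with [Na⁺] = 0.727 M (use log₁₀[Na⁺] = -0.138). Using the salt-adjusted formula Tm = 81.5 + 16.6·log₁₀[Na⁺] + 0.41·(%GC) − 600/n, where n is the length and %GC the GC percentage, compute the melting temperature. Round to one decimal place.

Length n = 55. Base counts: G=11, A=18, T=18, C=8
G+C = 19, so %GC = 19/55 × 100 = 34.545%
Salt term: 16.6 × (-0.138) = -2.291
GC term: 0.41 × 34.545 = 14.163; length term: −600/55 = −10.909
Tm = 81.5 + (-2.291) + 14.163 − 10.909 = 82.463 → 82.5°C

82.5°C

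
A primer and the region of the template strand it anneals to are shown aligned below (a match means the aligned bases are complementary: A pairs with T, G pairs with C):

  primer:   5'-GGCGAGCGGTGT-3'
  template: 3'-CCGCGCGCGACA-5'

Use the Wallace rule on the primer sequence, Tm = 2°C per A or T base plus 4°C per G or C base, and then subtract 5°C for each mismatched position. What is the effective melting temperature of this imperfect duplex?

Primer base counts: A=1, T=2, G=7, C=2 → A+T=3, G+C=9
Perfect-match Tm = 2(3) + 4(9) = 6 + 36 = 42°C
Mismatches (positions where the bases are not complementary): 2 (at positions 5, 9)
Effective Tm = 42 − 2×5 = 42 − 10 = 32°C

32°C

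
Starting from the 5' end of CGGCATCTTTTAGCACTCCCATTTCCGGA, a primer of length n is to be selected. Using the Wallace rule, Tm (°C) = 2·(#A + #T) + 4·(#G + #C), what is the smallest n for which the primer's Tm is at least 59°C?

First 19 bases: CGGCATCTTTTAGCACTCC → Tm = 58°C (< 59°C)
First 20 bases: CGGCATCTTTTAGCACTCCC → Tm = 62°C (≥ 59°C)
Each additional base adds 2°C (A/T) or 4°C (G/C), so Tm is non-decreasing in n; n = 20 is the first length to reach 59°C.

n = 20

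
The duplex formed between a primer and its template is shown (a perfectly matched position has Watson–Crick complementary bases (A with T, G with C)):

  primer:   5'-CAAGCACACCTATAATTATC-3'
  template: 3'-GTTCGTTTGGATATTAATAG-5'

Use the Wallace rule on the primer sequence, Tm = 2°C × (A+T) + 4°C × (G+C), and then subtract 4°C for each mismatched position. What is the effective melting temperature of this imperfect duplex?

50°C

Primer base counts: A=8, T=5, G=1, C=6 → A+T=13, G+C=7
Perfect-match Tm = 2(13) + 4(7) = 26 + 28 = 54°C
Mismatches (positions where the bases are not complementary): 1 (at position 7)
Effective Tm = 54 − 1×4 = 54 − 4 = 50°C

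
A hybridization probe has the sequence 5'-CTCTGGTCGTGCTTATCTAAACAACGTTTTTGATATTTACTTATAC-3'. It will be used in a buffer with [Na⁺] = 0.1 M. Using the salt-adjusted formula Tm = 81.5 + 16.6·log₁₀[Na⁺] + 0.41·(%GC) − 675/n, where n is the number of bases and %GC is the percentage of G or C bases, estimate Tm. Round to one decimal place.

Length n = 46. Base counts: A=11, T=20, G=6, C=9
G+C = 15, so %GC = 15/46 × 100 = 32.609%
Salt term: 16.6 × (-1) = -16.6
GC term: 0.41 × 32.609 = 13.37; length term: −675/46 = −14.674
Tm = 81.5 + (-16.6) + 13.37 − 14.674 = 63.596 → 63.6°C

63.6°C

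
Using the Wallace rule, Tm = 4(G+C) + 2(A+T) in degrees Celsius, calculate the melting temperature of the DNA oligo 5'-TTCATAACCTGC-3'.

Scanning the sequence gives T=4, A=3, G=1, C=4.
AT pairs contribute 7, GC pairs contribute 5.
Tm = 2(7) + 4(5) = 14 + 20 = 34°C

34°C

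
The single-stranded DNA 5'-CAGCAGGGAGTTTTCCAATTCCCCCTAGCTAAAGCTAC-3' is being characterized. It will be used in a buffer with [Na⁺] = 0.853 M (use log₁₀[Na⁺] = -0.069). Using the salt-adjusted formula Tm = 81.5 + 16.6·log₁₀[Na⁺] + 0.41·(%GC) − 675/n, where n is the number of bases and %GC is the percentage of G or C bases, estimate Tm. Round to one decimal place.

Length n = 38. Base counts: T=9, A=10, G=7, C=12
G+C = 19, so %GC = 19/38 × 100 = 50%
Salt term: 16.6 × (-0.069) = -1.145
GC term: 0.41 × 50 = 20.5; length term: −675/38 = −17.763
Tm = 81.5 + (-1.145) + 20.5 − 17.763 = 83.092 → 83.1°C

83.1°C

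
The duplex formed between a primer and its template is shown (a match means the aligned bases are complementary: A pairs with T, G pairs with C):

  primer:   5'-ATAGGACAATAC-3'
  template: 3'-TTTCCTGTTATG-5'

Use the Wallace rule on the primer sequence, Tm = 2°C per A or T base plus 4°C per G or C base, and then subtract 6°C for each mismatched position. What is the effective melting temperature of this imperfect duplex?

Primer base counts: A=6, T=2, G=2, C=2 → A+T=8, G+C=4
Perfect-match Tm = 2(8) + 4(4) = 16 + 16 = 32°C
Mismatches (positions where the bases are not complementary): 1 (at position 2)
Effective Tm = 32 − 1×6 = 32 − 6 = 26°C

26°C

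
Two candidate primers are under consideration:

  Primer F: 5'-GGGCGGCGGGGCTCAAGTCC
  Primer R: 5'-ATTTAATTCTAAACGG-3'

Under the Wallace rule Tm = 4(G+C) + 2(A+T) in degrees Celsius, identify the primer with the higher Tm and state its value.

Primer F: A+T=4, G+C=16 → Tm = 2(4)+4(16) = 72°C
Primer R: A+T=12, G+C=4 → Tm = 2(12)+4(4) = 40°C
72°C vs 40°C → primer F is higher.

Primer F, 72°C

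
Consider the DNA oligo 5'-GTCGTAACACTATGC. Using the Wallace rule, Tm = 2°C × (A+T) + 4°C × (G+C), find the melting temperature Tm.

Base counts: A=4, T=4, G=3, C=4
So N_AT = 8 and N_GC = 7.
Tm = 2×8 + 4×7 = 44°C

44°C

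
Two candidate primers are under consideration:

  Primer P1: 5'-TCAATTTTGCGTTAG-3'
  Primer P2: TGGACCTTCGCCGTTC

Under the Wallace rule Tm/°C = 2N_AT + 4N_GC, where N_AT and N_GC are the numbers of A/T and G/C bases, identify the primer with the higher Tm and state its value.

Primer P2, 52°C

Primer P1: A+T=10, G+C=5 → Tm = 2(10)+4(5) = 40°C
Primer P2: A+T=6, G+C=10 → Tm = 2(6)+4(10) = 52°C
40°C vs 52°C → primer P2 is higher.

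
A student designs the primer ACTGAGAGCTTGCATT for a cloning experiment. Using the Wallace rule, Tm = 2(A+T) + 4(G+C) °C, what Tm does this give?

A=4, C=3, G=4, T=5
A+T = 9, G+C = 7
Tm = 4·7 + 2·9 = 28 + 18 = 46°C

46°C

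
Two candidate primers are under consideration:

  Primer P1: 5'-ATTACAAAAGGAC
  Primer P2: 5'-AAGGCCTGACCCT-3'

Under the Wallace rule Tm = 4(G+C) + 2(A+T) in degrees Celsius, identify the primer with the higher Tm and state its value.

Primer P1: A+T=9, G+C=4 → Tm = 2(9)+4(4) = 34°C
Primer P2: A+T=5, G+C=8 → Tm = 2(5)+4(8) = 42°C
34°C vs 42°C → primer P2 is higher.

Primer P2, 42°C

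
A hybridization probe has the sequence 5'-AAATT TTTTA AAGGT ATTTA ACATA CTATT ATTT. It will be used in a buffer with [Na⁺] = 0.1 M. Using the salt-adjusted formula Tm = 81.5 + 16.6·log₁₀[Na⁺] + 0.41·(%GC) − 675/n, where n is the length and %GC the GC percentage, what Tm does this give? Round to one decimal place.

Length n = 34. Counting bases: G=2, T=17, A=13, C=2
G+C = 4, so %GC = 4/34 × 100 = 11.765%
Salt term: 16.6 × (-1) = -16.6
GC term: 0.41 × 11.765 = 4.824; length term: −675/34 = −19.853
Tm = 81.5 + (-16.6) + 4.824 − 19.853 = 49.871 → 49.9°C

49.9°C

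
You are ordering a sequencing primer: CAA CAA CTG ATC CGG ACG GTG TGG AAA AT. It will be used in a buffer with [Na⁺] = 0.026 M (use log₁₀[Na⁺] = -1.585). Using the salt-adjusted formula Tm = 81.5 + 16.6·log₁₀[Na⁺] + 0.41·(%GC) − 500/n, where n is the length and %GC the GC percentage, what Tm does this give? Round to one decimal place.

57.7°C

Length n = 29. Scanning the sequence gives T=5, C=6, A=10, G=8.
G+C = 14, so %GC = 14/29 × 100 = 48.276%
Salt term: 16.6 × (-1.585) = -26.311
GC term: 0.41 × 48.276 = 19.793; length term: −500/29 = −17.241
Tm = 81.5 + (-26.311) + 19.793 − 17.241 = 57.741 → 57.7°C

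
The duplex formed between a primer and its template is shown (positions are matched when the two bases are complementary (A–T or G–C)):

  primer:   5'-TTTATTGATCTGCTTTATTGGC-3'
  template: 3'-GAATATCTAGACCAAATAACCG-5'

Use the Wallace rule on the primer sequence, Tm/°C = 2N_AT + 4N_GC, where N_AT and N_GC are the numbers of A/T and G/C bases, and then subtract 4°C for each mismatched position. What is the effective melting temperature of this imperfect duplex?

46°C

Primer base counts: A=3, T=12, G=4, C=3 → A+T=15, G+C=7
Perfect-match Tm = 2(15) + 4(7) = 30 + 28 = 58°C
Mismatches (positions where the bases are not complementary): 3 (at positions 1, 6, 13)
Effective Tm = 58 − 3×4 = 58 − 12 = 46°C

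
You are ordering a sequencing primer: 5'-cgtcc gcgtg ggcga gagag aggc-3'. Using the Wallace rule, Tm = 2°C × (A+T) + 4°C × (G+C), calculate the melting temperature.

Base counts: A=4, G=12, C=6, T=2
A+T = 6, G+C = 18
Tm = 4·18 + 2·6 = 72 + 12 = 84°C

84°C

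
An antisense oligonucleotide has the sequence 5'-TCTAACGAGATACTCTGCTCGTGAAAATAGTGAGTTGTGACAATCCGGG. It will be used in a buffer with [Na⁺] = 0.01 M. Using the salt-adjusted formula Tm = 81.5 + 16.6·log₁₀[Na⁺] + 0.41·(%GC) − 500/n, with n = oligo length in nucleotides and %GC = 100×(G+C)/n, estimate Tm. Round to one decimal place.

56.5°C

Length n = 49. Scanning the sequence gives G=13, A=14, C=9, T=13.
G+C = 22, so %GC = 22/49 × 100 = 44.898%
Salt term: 16.6 × (-2) = -33.2
GC term: 0.41 × 44.898 = 18.408; length term: −500/49 = −10.204
Tm = 81.5 + (-33.2) + 18.408 − 10.204 = 56.504 → 56.5°C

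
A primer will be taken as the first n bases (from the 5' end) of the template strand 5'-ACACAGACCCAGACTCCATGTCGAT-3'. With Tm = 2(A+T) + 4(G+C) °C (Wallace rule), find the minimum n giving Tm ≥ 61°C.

First 19 bases: ACACAGACCCAGACTCCAT → Tm = 58°C (< 61°C)
First 20 bases: ACACAGACCCAGACTCCATG → Tm = 62°C (≥ 61°C)
Each additional base adds 2°C (A/T) or 4°C (G/C), so Tm is non-decreasing in n; n = 20 is the first length to reach 61°C.

n = 20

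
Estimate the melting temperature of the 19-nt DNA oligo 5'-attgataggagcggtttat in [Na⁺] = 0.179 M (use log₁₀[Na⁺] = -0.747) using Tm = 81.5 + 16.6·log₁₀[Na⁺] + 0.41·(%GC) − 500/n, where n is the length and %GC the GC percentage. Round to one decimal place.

Length n = 19. Base counts: G=6, A=5, C=1, T=7
G+C = 7, so %GC = 7/19 × 100 = 36.842%
Salt term: 16.6 × (-0.747) = -12.4
GC term: 0.41 × 36.842 = 15.105; length term: −500/19 = −26.316
Tm = 81.5 + (-12.4) + 15.105 − 26.316 = 57.889 → 57.9°C

57.9°C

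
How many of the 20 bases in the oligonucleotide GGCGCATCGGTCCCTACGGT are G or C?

14

Counting bases: T=4, C=7, G=7, A=2
G+C = 7 + 7 = 14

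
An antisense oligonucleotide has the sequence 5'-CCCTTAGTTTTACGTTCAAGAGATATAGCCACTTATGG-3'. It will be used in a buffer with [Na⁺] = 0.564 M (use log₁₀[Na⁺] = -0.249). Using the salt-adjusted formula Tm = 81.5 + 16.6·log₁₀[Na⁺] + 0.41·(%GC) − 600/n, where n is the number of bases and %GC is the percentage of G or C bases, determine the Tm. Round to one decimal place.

77.8°C

Length n = 38. G=7, C=8, A=10, T=13
G+C = 15, so %GC = 15/38 × 100 = 39.474%
Salt term: 16.6 × (-0.249) = -4.133
GC term: 0.41 × 39.474 = 16.184; length term: −600/38 = −15.789
Tm = 81.5 + (-4.133) + 16.184 − 15.789 = 77.762 → 77.8°C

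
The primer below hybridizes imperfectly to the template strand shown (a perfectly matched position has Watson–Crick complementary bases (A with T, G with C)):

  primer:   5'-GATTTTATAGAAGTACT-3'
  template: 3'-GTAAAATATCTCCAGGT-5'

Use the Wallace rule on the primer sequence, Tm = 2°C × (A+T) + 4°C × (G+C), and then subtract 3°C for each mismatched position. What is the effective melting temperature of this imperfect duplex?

Primer base counts: A=6, T=7, G=3, C=1 → A+T=13, G+C=4
Perfect-match Tm = 2(13) + 4(4) = 26 + 16 = 42°C
Mismatches (positions where the bases are not complementary): 4 (at positions 1, 12, 15, 17)
Effective Tm = 42 − 4×3 = 42 − 12 = 30°C

30°C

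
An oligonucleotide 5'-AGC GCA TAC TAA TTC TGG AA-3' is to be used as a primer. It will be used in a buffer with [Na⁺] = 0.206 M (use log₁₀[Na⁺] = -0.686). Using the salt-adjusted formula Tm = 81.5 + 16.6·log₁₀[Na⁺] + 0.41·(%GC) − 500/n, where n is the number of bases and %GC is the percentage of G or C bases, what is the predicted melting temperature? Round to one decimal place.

Length n = 20. A=7, G=4, T=5, C=4
G+C = 8, so %GC = 8/20 × 100 = 40%
Salt term: 16.6 × (-0.686) = -11.388
GC term: 0.41 × 40 = 16.4; length term: −500/20 = −25
Tm = 81.5 + (-11.388) + 16.4 − 25 = 61.512 → 61.5°C

61.5°C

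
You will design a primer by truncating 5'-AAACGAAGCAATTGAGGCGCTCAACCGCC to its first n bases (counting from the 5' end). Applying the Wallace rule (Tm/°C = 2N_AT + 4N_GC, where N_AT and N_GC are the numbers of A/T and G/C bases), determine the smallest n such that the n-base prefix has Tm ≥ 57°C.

First 19 bases: AAACGAAGCAATTGAGGCG → Tm = 56°C (< 57°C)
First 20 bases: AAACGAAGCAATTGAGGCGC → Tm = 60°C (≥ 57°C)
Since every base adds ≥2°C, Tm only increases with n, so the threshold is first crossed at n = 20.

n = 20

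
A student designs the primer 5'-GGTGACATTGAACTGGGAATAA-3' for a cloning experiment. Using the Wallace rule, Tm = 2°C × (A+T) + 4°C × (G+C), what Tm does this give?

62°C

G=7, C=2, T=5, A=8
So N_AT = 13 and N_GC = 9.
Tm = 4·9 + 2·13 = 36 + 26 = 62°C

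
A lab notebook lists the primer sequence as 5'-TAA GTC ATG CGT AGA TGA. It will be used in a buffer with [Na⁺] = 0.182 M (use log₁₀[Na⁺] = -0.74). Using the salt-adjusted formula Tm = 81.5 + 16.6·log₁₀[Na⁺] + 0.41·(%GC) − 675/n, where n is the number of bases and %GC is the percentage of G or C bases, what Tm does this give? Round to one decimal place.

47.7°C

Length n = 18. T=5, A=6, C=2, G=5
G+C = 7, so %GC = 7/18 × 100 = 38.889%
Salt term: 16.6 × (-0.74) = -12.284
GC term: 0.41 × 38.889 = 15.944; length term: −675/18 = −37.5
Tm = 81.5 + (-12.284) + 15.944 − 37.5 = 47.66 → 47.7°C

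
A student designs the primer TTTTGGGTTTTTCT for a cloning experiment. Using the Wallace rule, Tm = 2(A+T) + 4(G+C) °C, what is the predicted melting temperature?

Base counts: G=3, A=0, C=1, T=10
So N_AT = 10 and N_GC = 4.
Tm = 2×10 + 4×4 = 36°C

36°C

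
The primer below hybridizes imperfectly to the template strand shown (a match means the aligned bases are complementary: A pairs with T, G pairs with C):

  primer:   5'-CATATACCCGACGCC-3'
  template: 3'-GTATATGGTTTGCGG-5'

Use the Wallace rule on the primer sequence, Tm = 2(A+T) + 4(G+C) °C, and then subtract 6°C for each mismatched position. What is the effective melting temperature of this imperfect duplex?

36°C

Primer base counts: A=4, T=2, G=2, C=7 → A+T=6, G+C=9
Perfect-match Tm = 2(6) + 4(9) = 12 + 36 = 48°C
Mismatches (positions where the bases are not complementary): 2 (at positions 9, 10)
Effective Tm = 48 − 2×6 = 48 − 12 = 36°C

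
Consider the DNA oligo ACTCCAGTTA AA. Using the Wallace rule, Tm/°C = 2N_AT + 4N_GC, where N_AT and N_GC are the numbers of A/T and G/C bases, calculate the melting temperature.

32°C

Counting bases: A=5, T=3, C=3, G=1
So N_AT = 8 and N_GC = 4.
Tm = 2×8 + 4×4 = 32°C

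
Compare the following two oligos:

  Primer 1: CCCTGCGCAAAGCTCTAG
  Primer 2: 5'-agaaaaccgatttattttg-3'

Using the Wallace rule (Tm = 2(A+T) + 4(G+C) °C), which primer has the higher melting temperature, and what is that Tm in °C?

Primer 1, 58°C

Primer 1: A+T=7, G+C=11 → Tm = 2(7)+4(11) = 58°C
Primer 2: A+T=14, G+C=5 → Tm = 2(14)+4(5) = 48°C
58°C vs 48°C → primer 1 is higher.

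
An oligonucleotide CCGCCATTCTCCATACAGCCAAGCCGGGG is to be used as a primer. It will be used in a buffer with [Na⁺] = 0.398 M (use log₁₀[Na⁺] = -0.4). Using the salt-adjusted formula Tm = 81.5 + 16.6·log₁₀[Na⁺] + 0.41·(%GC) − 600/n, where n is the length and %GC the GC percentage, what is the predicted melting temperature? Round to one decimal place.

Length n = 29. G=7, A=6, T=4, C=12
G+C = 19, so %GC = 19/29 × 100 = 65.517%
Salt term: 16.6 × (-0.4) = -6.64
GC term: 0.41 × 65.517 = 26.862; length term: −600/29 = −20.69
Tm = 81.5 + (-6.64) + 26.862 − 20.69 = 81.032 → 81.0°C

81.0°C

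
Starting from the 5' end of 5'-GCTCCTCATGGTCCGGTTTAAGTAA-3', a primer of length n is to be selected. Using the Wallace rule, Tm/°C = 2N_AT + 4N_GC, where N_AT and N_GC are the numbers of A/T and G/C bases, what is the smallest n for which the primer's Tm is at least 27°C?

n = 9

First 8 bases: GCTCCTCA → Tm = 26°C (< 27°C)
First 9 bases: GCTCCTCAT → Tm = 28°C (≥ 27°C)
Since every base adds ≥2°C, Tm only increases with n, so the threshold is first crossed at n = 9.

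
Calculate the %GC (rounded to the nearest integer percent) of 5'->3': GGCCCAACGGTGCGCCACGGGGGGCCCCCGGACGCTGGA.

82%

Counting bases: T=2, G=17, C=15, A=5
G+C = 17 + 15 = 32 out of 39 bases
%GC = 32/39 × 100 = 82.05% ≈ 82%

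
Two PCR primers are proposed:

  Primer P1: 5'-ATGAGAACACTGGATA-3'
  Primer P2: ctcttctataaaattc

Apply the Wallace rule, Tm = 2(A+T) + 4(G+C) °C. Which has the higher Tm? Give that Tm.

Primer P1: A+T=10, G+C=6 → Tm = 2(10)+4(6) = 44°C
Primer P2: A+T=12, G+C=4 → Tm = 2(12)+4(4) = 40°C
44°C vs 40°C → primer P1 is higher.

Primer P1, 44°C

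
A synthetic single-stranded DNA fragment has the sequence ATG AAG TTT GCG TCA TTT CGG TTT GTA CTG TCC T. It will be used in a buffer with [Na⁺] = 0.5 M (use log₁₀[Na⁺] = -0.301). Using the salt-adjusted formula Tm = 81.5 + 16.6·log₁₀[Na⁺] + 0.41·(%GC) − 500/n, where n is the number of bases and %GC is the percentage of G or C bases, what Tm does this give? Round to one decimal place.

Length n = 34. Base counts: T=15, A=5, C=6, G=8
G+C = 14, so %GC = 14/34 × 100 = 41.176%
Salt term: 16.6 × (-0.301) = -4.997
GC term: 0.41 × 41.176 = 16.882; length term: −500/34 = −14.706
Tm = 81.5 + (-4.997) + 16.882 − 14.706 = 78.679 → 78.7°C

78.7°C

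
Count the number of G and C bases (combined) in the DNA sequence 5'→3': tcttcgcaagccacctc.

Counting bases: G=2, C=8, T=4, A=3
Total G or C: 2 + 8 = 10

10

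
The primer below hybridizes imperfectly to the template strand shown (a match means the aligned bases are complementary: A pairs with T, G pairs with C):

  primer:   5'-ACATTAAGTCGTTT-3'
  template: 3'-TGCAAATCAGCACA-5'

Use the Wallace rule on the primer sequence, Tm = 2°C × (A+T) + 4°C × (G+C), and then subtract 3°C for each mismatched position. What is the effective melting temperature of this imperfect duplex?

27°C

Primer base counts: A=4, T=6, G=2, C=2 → A+T=10, G+C=4
Perfect-match Tm = 2(10) + 4(4) = 20 + 16 = 36°C
Mismatches (positions where the bases are not complementary): 3 (at positions 3, 6, 13)
Effective Tm = 36 − 3×3 = 36 − 9 = 27°C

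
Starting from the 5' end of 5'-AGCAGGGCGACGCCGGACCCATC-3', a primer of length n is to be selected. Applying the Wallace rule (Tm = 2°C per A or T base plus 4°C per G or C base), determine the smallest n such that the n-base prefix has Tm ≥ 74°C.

First 20 bases: AGCAGGGCGACGCCGGACCC → Tm = 72°C (< 74°C)
First 21 bases: AGCAGGGCGACGCCGGACCCA → Tm = 74°C (≥ 74°C)
Since every base adds ≥2°C, Tm only increases with n, so the threshold is first crossed at n = 21.

n = 21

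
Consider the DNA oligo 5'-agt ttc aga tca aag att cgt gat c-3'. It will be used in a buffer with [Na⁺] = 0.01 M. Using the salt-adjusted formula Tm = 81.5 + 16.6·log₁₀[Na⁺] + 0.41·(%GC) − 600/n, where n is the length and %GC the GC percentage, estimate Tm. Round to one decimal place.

39.1°C

Length n = 25. Scanning the sequence gives T=8, G=5, A=8, C=4.
G+C = 9, so %GC = 9/25 × 100 = 36%
Salt term: 16.6 × (-2) = -33.2
GC term: 0.41 × 36 = 14.76; length term: −600/25 = −24
Tm = 81.5 + (-33.2) + 14.76 − 24 = 39.06 → 39.1°C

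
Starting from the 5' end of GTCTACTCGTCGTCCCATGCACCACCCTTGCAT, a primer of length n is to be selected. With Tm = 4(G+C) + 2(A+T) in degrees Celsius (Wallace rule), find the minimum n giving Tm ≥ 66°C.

First 20 bases: GTCTACTCGTCGTCCCATGC → Tm = 64°C (< 66°C)
First 21 bases: GTCTACTCGTCGTCCCATGCA → Tm = 66°C (≥ 66°C)
Each additional base adds 2°C (A/T) or 4°C (G/C), so Tm is non-decreasing in n; n = 21 is the first length to reach 66°C.

n = 21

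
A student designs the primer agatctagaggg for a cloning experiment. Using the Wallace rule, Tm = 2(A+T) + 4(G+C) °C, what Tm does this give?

Counting bases: T=2, A=4, C=1, G=5
A+T = 6, G+C = 6
Tm = 4·6 + 2·6 = 24 + 12 = 36°C

36°C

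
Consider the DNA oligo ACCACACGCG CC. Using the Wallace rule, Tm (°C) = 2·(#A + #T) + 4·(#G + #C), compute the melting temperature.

42°C

Counting bases: C=7, T=0, G=2, A=3
A+T = 3, G+C = 9
Tm = 2(3) + 4(9) = 6 + 36 = 42°C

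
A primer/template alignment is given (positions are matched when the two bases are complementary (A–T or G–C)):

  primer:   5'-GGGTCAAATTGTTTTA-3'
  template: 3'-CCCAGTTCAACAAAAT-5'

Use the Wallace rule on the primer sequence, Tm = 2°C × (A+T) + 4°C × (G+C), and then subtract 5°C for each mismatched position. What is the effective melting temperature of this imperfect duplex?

Primer base counts: A=4, T=7, G=4, C=1 → A+T=11, G+C=5
Perfect-match Tm = 2(11) + 4(5) = 22 + 20 = 42°C
Mismatches (positions where the bases are not complementary): 1 (at position 8)
Effective Tm = 42 − 1×5 = 42 − 5 = 37°C

37°C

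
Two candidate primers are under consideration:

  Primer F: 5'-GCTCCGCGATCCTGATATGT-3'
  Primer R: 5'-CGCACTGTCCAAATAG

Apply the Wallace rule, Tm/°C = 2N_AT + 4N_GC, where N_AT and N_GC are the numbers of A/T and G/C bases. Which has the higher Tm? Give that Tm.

Primer F: A+T=9, G+C=11 → Tm = 2(9)+4(11) = 62°C
Primer R: A+T=8, G+C=8 → Tm = 2(8)+4(8) = 48°C
62°C vs 48°C → primer F is higher.

Primer F, 62°C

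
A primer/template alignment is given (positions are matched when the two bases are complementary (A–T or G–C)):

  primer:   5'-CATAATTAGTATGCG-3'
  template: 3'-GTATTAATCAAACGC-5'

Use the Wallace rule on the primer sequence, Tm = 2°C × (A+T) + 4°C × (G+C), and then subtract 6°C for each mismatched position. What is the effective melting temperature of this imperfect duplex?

34°C

Primer base counts: A=5, T=5, G=3, C=2 → A+T=10, G+C=5
Perfect-match Tm = 2(10) + 4(5) = 20 + 20 = 40°C
Mismatches (positions where the bases are not complementary): 1 (at position 11)
Effective Tm = 40 − 1×6 = 40 − 6 = 34°C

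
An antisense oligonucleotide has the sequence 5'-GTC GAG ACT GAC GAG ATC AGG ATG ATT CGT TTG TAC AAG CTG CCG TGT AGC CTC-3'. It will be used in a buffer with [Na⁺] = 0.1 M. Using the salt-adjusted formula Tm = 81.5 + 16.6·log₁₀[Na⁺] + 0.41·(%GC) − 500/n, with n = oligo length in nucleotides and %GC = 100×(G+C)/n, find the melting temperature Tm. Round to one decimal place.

76.9°C

Length n = 54. Base counts: T=14, G=16, C=12, A=12
G+C = 28, so %GC = 28/54 × 100 = 51.852%
Salt term: 16.6 × (-1) = -16.6
GC term: 0.41 × 51.852 = 21.259; length term: −500/54 = −9.259
Tm = 81.5 + (-16.6) + 21.259 − 9.259 = 76.9 → 76.9°C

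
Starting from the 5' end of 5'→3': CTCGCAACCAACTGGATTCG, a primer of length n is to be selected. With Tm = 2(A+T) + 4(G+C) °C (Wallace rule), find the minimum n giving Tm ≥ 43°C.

First 13 bases: CTCGCAACCAACT → Tm = 40°C (< 43°C)
First 14 bases: CTCGCAACCAACTG → Tm = 44°C (≥ 43°C)
Since every base adds ≥2°C, Tm only increases with n, so the threshold is first crossed at n = 14.

n = 14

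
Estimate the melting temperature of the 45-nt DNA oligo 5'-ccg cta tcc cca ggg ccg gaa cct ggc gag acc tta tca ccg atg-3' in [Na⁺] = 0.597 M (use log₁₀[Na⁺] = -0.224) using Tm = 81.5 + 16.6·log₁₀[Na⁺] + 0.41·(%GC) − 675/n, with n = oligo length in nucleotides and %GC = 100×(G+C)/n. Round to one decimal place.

89.2°C

Length n = 45. Scanning the sequence gives A=9, G=12, T=7, C=17.
G+C = 29, so %GC = 29/45 × 100 = 64.444%
Salt term: 16.6 × (-0.224) = -3.718
GC term: 0.41 × 64.444 = 26.422; length term: −675/45 = −15
Tm = 81.5 + (-3.718) + 26.422 − 15 = 89.204 → 89.2°C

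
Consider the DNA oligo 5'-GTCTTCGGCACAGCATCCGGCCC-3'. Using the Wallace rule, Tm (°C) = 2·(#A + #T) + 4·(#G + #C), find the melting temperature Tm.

Counting bases: T=4, C=10, G=6, A=3
A+T = 7, G+C = 16
Tm = 2×7 + 4×16 = 78°C

78°C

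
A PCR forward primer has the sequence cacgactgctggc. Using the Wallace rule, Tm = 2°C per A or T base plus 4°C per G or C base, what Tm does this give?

C=5, T=2, A=2, G=4
AT pairs contribute 4, GC pairs contribute 9.
Tm = 4·9 + 2·4 = 36 + 8 = 44°C

44°C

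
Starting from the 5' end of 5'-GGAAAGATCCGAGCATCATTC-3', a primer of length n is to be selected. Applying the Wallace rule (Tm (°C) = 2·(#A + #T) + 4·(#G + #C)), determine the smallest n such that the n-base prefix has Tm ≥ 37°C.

First 12 bases: GGAAAGATCCGA → Tm = 36°C (< 37°C)
First 13 bases: GGAAAGATCCGAG → Tm = 40°C (≥ 37°C)
Since every base adds ≥2°C, Tm only increases with n, so the threshold is first crossed at n = 13.

n = 13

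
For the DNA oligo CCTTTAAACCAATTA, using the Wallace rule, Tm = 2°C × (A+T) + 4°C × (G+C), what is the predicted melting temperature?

38°C

Base counts: G=0, T=5, A=6, C=4
So N_AT = 11 and N_GC = 4.
Tm = 2(11) + 4(4) = 22 + 16 = 38°C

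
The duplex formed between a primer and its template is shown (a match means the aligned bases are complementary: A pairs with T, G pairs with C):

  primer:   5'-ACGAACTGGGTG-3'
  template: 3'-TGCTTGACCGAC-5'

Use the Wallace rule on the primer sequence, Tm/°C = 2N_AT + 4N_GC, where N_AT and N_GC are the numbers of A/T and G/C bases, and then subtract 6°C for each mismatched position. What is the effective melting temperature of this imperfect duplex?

32°C

Primer base counts: A=3, T=2, G=5, C=2 → A+T=5, G+C=7
Perfect-match Tm = 2(5) + 4(7) = 10 + 28 = 38°C
Mismatches (positions where the bases are not complementary): 1 (at position 10)
Effective Tm = 38 − 1×6 = 38 − 6 = 32°C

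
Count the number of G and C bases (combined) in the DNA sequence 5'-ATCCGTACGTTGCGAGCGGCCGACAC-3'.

17

Base counts: G=8, A=5, T=4, C=9
Total G or C: 8 + 9 = 17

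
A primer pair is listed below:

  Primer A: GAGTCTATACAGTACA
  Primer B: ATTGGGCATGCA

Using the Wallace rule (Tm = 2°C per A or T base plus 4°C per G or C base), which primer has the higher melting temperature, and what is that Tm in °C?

Primer A, 44°C

Primer A: A+T=10, G+C=6 → Tm = 2(10)+4(6) = 44°C
Primer B: A+T=6, G+C=6 → Tm = 2(6)+4(6) = 36°C
44°C vs 36°C → primer A is higher.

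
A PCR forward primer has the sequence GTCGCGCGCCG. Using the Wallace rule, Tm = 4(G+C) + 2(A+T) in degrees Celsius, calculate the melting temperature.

42°C

Counting bases: T=1, A=0, C=5, G=5
So N_AT = 1 and N_GC = 10.
Tm = 2(1) + 4(10) = 2 + 40 = 42°C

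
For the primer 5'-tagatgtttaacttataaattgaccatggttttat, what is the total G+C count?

8

Scanning the sequence gives T=16, A=11, G=5, C=3.
Total G or C: 5 + 3 = 8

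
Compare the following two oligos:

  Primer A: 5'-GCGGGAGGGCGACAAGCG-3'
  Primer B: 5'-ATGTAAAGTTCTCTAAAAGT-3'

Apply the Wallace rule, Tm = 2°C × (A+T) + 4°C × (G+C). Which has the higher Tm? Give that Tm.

Primer A, 64°C

Primer A: A+T=4, G+C=14 → Tm = 2(4)+4(14) = 64°C
Primer B: A+T=15, G+C=5 → Tm = 2(15)+4(5) = 50°C
64°C vs 50°C → primer A is higher.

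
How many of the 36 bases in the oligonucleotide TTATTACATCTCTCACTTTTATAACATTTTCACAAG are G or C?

9

G=1, T=16, A=11, C=8
Total G or C: 1 + 8 = 9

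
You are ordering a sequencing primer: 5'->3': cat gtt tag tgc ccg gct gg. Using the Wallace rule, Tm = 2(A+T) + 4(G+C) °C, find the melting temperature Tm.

Base counts: G=7, C=5, A=2, T=6
So N_AT = 8 and N_GC = 12.
Tm = 4·12 + 2·8 = 48 + 16 = 64°C

64°C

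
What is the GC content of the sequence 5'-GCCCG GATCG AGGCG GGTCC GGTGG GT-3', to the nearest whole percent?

G=14, T=4, A=2, C=7
G+C = 14 + 7 = 21 out of 27 bases
%GC = 21/27 × 100 = 77.78% ≈ 78%

78%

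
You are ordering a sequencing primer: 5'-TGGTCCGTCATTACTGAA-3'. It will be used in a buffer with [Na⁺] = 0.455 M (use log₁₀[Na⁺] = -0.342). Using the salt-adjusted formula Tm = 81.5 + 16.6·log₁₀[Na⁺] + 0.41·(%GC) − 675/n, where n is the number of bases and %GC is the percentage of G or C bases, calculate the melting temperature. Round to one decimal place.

56.5°C

Length n = 18. G=4, T=6, C=4, A=4
G+C = 8, so %GC = 8/18 × 100 = 44.444%
Salt term: 16.6 × (-0.342) = -5.677
GC term: 0.41 × 44.444 = 18.222; length term: −675/18 = −37.5
Tm = 81.5 + (-5.677) + 18.222 − 37.5 = 56.545 → 56.5°C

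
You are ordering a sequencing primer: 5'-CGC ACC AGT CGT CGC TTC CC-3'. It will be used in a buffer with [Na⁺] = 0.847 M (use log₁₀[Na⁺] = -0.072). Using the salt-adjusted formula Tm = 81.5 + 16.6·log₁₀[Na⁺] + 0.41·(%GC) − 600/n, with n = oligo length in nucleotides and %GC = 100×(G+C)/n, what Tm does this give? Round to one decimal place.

Length n = 20. G=4, T=4, A=2, C=10
G+C = 14, so %GC = 14/20 × 100 = 70%
Salt term: 16.6 × (-0.072) = -1.195
GC term: 0.41 × 70 = 28.7; length term: −600/20 = −30
Tm = 81.5 + (-1.195) + 28.7 − 30 = 79.005 → 79.0°C

79.0°C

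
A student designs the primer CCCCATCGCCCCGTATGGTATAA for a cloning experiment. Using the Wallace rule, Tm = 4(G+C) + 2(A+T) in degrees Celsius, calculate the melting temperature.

72°C

Scanning the sequence gives C=9, A=5, G=4, T=5.
So N_AT = 10 and N_GC = 13.
Tm = 4·13 + 2·10 = 52 + 20 = 72°C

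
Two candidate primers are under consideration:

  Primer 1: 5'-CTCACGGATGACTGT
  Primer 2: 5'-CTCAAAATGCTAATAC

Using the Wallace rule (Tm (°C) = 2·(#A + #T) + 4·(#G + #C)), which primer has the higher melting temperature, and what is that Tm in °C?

Primer 1: A+T=7, G+C=8 → Tm = 2(7)+4(8) = 46°C
Primer 2: A+T=11, G+C=5 → Tm = 2(11)+4(5) = 42°C
46°C vs 42°C → primer 1 is higher.

Primer 1, 46°C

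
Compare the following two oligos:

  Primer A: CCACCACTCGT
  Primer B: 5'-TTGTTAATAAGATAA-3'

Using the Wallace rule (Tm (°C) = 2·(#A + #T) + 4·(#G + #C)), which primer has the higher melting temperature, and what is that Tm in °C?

Primer A, 36°C

Primer A: A+T=4, G+C=7 → Tm = 2(4)+4(7) = 36°C
Primer B: A+T=13, G+C=2 → Tm = 2(13)+4(2) = 34°C
36°C vs 34°C → primer A is higher.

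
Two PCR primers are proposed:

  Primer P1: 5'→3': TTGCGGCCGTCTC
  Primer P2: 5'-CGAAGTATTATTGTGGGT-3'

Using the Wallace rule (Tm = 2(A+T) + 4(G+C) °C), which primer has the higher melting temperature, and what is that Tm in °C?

Primer P2, 50°C

Primer P1: A+T=4, G+C=9 → Tm = 2(4)+4(9) = 44°C
Primer P2: A+T=11, G+C=7 → Tm = 2(11)+4(7) = 50°C
44°C vs 50°C → primer P2 is higher.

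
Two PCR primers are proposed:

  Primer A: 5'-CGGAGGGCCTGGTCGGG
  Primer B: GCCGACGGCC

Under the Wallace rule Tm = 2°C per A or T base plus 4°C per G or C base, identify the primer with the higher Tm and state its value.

Primer A: A+T=3, G+C=14 → Tm = 2(3)+4(14) = 62°C
Primer B: A+T=1, G+C=9 → Tm = 2(1)+4(9) = 38°C
62°C vs 38°C → primer A is higher.

Primer A, 62°C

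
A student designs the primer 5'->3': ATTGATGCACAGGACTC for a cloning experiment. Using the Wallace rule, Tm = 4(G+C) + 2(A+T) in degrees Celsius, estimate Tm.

G=4, T=4, A=5, C=4
So N_AT = 9 and N_GC = 8.
Tm = 2(9) + 4(8) = 18 + 32 = 50°C

50°C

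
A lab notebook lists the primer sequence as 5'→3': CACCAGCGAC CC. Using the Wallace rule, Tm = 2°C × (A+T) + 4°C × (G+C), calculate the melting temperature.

42°C

Scanning the sequence gives T=0, G=2, A=3, C=7.
So N_AT = 3 and N_GC = 9.
Tm = 2(3) + 4(9) = 6 + 36 = 42°C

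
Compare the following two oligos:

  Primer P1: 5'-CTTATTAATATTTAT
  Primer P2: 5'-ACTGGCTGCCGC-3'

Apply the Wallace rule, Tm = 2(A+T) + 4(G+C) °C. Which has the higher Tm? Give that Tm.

Primer P1: A+T=14, G+C=1 → Tm = 2(14)+4(1) = 32°C
Primer P2: A+T=3, G+C=9 → Tm = 2(3)+4(9) = 42°C
32°C vs 42°C → primer P2 is higher.

Primer P2, 42°C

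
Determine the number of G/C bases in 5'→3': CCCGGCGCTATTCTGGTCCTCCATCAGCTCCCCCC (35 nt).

Scanning the sequence gives T=8, C=18, A=3, G=6.
Total G or C: 6 + 18 = 24

24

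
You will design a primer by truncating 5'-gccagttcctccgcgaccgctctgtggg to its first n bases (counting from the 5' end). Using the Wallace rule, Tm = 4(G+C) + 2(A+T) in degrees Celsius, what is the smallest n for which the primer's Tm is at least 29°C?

First 8 bases: GCCAGTTC → Tm = 26°C (< 29°C)
First 9 bases: GCCAGTTCC → Tm = 30°C (≥ 29°C)
Each additional base adds 2°C (A/T) or 4°C (G/C), so Tm is non-decreasing in n; n = 9 is the first length to reach 29°C.

n = 9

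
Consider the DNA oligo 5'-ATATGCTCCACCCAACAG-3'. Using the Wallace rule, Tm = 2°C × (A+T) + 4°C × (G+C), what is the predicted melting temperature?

54°C

Base counts: A=6, G=2, T=3, C=7
A+T = 9, G+C = 9
Tm = 2(9) + 4(9) = 18 + 36 = 54°C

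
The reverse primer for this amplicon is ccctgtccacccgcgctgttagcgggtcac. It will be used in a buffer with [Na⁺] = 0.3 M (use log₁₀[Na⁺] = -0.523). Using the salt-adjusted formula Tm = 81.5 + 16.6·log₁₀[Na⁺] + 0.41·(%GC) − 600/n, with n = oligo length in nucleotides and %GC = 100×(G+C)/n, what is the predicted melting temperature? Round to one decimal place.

81.5°C

Length n = 30. T=6, A=3, C=13, G=8
G+C = 21, so %GC = 21/30 × 100 = 70%
Salt term: 16.6 × (-0.523) = -8.682
GC term: 0.41 × 70 = 28.7; length term: −600/30 = −20
Tm = 81.5 + (-8.682) + 28.7 − 20 = 81.518 → 81.5°C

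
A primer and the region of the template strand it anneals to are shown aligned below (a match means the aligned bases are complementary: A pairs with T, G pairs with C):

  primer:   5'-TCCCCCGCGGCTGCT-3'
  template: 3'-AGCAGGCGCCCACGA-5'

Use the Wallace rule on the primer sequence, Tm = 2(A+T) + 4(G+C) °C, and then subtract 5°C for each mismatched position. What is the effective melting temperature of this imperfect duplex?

39°C

Primer base counts: A=0, T=3, G=4, C=8 → A+T=3, G+C=12
Perfect-match Tm = 2(3) + 4(12) = 6 + 48 = 54°C
Mismatches (positions where the bases are not complementary): 3 (at positions 3, 4, 11)
Effective Tm = 54 − 3×5 = 54 − 15 = 39°C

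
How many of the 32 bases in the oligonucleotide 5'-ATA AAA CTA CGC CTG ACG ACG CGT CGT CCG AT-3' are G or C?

Counting bases: C=10, A=9, G=7, T=6
Total G or C: 7 + 10 = 17

17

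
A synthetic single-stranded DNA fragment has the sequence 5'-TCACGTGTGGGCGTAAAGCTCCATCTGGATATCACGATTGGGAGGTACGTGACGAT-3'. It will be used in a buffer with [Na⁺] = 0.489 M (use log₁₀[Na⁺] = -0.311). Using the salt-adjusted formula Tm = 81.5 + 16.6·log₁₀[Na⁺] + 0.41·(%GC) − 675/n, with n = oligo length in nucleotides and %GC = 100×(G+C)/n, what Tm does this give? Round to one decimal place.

Length n = 56. Counting bases: A=13, T=14, C=11, G=18
G+C = 29, so %GC = 29/56 × 100 = 51.786%
Salt term: 16.6 × (-0.311) = -5.163
GC term: 0.41 × 51.786 = 21.232; length term: −675/56 = −12.054
Tm = 81.5 + (-5.163) + 21.232 − 12.054 = 85.515 → 85.5°C

85.5°C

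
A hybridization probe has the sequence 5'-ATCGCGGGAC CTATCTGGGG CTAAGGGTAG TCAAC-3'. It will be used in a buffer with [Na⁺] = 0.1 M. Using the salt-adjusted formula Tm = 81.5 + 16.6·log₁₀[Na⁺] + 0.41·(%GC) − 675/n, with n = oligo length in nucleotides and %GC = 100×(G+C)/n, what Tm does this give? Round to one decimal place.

Length n = 35. G=12, T=7, A=8, C=8
G+C = 20, so %GC = 20/35 × 100 = 57.143%
Salt term: 16.6 × (-1) = -16.6
GC term: 0.41 × 57.143 = 23.429; length term: −675/35 = −19.286
Tm = 81.5 + (-16.6) + 23.429 − 19.286 = 69.043 → 69.0°C

69.0°C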